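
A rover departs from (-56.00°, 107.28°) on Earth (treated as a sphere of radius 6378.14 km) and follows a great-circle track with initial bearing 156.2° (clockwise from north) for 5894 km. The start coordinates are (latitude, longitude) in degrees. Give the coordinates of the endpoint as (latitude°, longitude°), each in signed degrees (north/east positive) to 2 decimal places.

Angular distance δ = d/R = 5894/6378.14 = 0.92409 rad; initial bearing θ = 2.7262 rad.
sin φ₂ = sin φ₁ cos δ + cos φ₁ sin δ cos θ = (-0.8290)(0.6026) + (0.5592)(0.7981)(-0.9150) = -0.9079, so φ₂ = -65.21°.
Δλ = atan2(sin θ sin δ cos φ₁, cos δ − sin φ₁ sin φ₂) = atan2(0.1801, -0.1501) = 129.810°.
λ₂ = 107.280° + 129.810° = 237.09° → -122.91° after wrapping to (−180°, 180°].

-65.21°, -122.91°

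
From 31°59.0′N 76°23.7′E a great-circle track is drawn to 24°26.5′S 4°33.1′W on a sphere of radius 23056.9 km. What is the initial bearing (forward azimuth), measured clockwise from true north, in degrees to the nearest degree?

Δλ = -80.947° = -1.4128 rad.
y = sin Δλ · cos φ₂ = (-0.9875)(0.9104) = -0.8990
x = cos φ₁ sin φ₂ − sin φ₁ cos φ₂ cos Δλ = (0.8482)(-0.4138) − (0.5297)(0.9104)(0.1574) = -0.4268
θ = atan2(y, x) = -115.40°; adding 360° gives 245°.

245°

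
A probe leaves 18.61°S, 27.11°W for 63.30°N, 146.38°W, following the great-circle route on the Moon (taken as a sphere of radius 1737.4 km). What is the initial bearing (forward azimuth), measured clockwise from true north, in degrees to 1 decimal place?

Δλ = -119.270° = -2.0817 rad.
y = sin Δλ · cos φ₂ = (-0.8723)(0.4493) = -0.3920
x = cos φ₁ sin φ₂ − sin φ₁ cos φ₂ cos Δλ = (0.9477)(0.8934) − (-0.3191)(0.4493)(-0.4889) = 0.7766
θ = atan2(y, x) = -26.78°; adding 360° gives 333.2°.

333.2°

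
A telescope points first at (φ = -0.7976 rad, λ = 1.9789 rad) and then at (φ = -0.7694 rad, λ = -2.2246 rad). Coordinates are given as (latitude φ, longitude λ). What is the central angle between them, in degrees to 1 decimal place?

75.3°

With latitudes φ₁ = -45.699°, φ₂ = -44.083° and longitude difference Δλ = 119.157°:
cos c = sin φ₁ sin φ₂ + cos φ₁ cos φ₂ cos Δλ = (-0.7157)(-0.6957) + (0.6984)(0.7183)(-0.4872) = 0.25347,
so c = arccos(0.25347) = 1.31453 rad.
So the angular separation is 75.3°.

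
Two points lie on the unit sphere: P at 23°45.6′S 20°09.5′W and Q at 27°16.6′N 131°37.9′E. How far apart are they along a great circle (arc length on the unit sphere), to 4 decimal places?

2.6940

In radians: φ₁ = -0.4147, φ₂ = 0.4761, Δλ = 151.790° = 2.6492 rad.
cos c = sin φ₁ sin φ₂ + cos φ₁ cos φ₂ cos Δλ = (-0.4029)(0.4583) + (0.9152)(0.8888)(-0.8812) = -0.90149,
so c = arccos(-0.90149) = 2.69401 rad.
On the unit sphere the arc length equals the central angle: 2.6940.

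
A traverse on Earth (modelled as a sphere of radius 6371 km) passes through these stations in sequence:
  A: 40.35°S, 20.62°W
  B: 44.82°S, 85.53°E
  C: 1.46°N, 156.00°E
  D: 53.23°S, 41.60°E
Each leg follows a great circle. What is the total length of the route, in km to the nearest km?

28360 km

Leg A→B: central angle 1.2598 rad, distance 8026.1 km.
Leg B→C: central angle 1.3499 rad, distance 8600.3 km.
Leg C→D: central angle 1.8417 rad, distance 11733.6 km.
Total: 8026.1 + 8600.3 + 11733.6 ≈ 28360 km.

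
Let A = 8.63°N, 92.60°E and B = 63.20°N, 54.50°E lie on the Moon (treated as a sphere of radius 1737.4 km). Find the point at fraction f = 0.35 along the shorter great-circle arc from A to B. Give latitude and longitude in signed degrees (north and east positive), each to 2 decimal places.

The central angle between A and B is δ = 1.0647 rad.
With f = 0.35, the slerp weights are sin((1−f)δ)/sin δ = 0.7296 and sin(fδ)/sin δ = 0.4163.
Weighted sum of the unit vectors: (0.7296)·(-0.0448,0.9877,0.1501) + (0.4163)·(0.2618,0.3671,0.8926) = (0.0763, 0.8734, 0.4810).
Converting back: φ = atan2(z, √(x²+y²)) = 28.75°, λ = atan2(y, x) = 85.01°.

28.75°, 85.01°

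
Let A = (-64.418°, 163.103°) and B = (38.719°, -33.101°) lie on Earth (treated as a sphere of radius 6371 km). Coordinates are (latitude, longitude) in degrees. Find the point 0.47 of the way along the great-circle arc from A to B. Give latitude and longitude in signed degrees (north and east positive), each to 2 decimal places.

-40.11°, -52.85°

Central angle δ = 2.6631 rad. Interpolating on the sphere with fraction f = 0.47:
P = [sin((1−f)δ)·A + sin(fδ)·B] / sin δ = 2.1444·A + 2.0623·B in Cartesian coordinates,
giving P = (0.4619, -0.6096, -0.6442), i.e. latitude -40.11°, longitude -52.85°.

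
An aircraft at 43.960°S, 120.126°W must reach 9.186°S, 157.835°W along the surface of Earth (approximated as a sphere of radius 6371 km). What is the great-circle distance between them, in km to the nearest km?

In radians: φ₁ = -0.7672, φ₂ = -0.1603, Δλ = -37.709° = -0.6581 rad.
Haversine: a = sin²(Δφ/2) + cos φ₁ cos φ₂ sin²(Δλ/2) = 0.0893 + (0.7198)(0.9872)(0.1044) = 0.16351.
Central angle c = 2·arcsin(√a) = 0.83256 rad.
Distance = R·c = 6371 × 0.8326 ≈ 5304 km.

5304 km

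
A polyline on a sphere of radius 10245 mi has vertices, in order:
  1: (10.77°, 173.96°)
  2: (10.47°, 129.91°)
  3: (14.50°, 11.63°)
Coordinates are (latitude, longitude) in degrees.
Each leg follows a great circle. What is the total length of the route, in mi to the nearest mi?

Leg 1→2: central angle 0.7550 rad, distance 7734.9 mi.
Leg 2→3: central angle 1.9884 rad, distance 20371.0 mi.
Total: 7734.9 + 20371.0 ≈ 28106 mi.

28106 mi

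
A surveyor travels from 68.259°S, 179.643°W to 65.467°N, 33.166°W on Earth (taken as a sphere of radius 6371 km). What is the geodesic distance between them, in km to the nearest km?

18538 km

In radians: φ₁ = -1.1913, φ₂ = 1.1426, Δλ = 146.477° = 2.5565 rad.
cos c = sin φ₁ sin φ₂ + cos φ₁ cos φ₂ cos Δλ = (-0.9289)(0.9097) + (0.3704)(0.4152)(-0.8337) = -0.97323,
so c = arccos(-0.97323) = 2.90969 rad.
Distance = R·c = 6371 × 2.9097 ≈ 18538 km.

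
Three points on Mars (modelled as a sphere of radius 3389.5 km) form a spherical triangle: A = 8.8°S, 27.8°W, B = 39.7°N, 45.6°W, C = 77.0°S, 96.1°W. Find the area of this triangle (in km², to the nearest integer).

Side lengths (central angles): a = 2.1087, b = 1.3374, c = 0.8941 rad; semiperimeter s = 2.1701.
By l'Huilier's theorem, tan(E/4) = √[tan(s/2) tan((s−a)/2) tan((s−b)/2) tan((s−c)/2)], giving spherical excess E = 0.5490 rad.
Area = E·R² = 0.5490 × (3389.5)² ≈ 6307781 km².

6307781 km²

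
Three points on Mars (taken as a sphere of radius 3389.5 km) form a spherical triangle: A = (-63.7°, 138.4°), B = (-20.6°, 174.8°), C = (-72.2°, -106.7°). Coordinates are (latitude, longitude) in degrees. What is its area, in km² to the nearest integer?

3554116 km²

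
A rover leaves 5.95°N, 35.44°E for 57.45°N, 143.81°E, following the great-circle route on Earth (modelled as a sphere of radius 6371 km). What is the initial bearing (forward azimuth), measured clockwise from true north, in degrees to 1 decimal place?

30.8°

Δλ = 108.370° = 1.8914 rad.
y = sin Δλ · cos φ₂ = (0.9490)(0.5380) = 0.5106
x = cos φ₁ sin φ₂ − sin φ₁ cos φ₂ cos Δλ = (0.9946)(0.8429) − (0.1037)(0.5380)(-0.3152) = 0.8560
θ = atan2(y, x) = 30.82°, so the bearing is 30.8°.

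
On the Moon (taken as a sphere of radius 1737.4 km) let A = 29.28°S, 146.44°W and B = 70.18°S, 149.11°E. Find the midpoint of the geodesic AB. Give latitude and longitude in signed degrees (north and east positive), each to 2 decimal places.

-53.36°, -163.16°

The central angle between A and B is δ = 0.9426 rad.
With f = 0.5, the slerp weights are sin((1−f)δ)/sin δ = 0.5612 and sin(fδ)/sin δ = 0.5612.
Weighted sum of the unit vectors: (0.5612)·(-0.7268,-0.4822,-0.4891) + (0.5612)·(-0.2910,0.1741,-0.9408) = (-0.5712, -0.1729, -0.8024).
Converting back: φ = atan2(z, √(x²+y²)) = -53.36°, λ = atan2(y, x) = -163.16°.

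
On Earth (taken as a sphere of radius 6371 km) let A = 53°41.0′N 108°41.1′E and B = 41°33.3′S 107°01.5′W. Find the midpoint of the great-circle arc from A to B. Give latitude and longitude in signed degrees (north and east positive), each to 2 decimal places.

Central angle δ = 2.6778 rad. Interpolating on the sphere with fraction f = 0.5:
P = [sin((1−f)δ)·A + sin(fδ)·B] / sin δ = 2.1755·A + 2.1755·B in Cartesian coordinates,
giving P = (-0.8894, -0.3361, 0.3098), i.e. latitude 18.05°, longitude -159.30°.

18.05°, -159.30°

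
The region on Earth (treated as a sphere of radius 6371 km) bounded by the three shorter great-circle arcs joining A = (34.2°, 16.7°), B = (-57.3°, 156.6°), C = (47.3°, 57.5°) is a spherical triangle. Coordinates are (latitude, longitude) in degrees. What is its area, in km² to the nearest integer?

60097509 km²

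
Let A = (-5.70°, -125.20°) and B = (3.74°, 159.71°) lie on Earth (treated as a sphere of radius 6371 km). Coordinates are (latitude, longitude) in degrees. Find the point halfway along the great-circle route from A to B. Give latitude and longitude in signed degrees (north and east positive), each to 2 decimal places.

Central angle δ = 1.3191 rad. Interpolating on the sphere with fraction f = 0.5:
P = [sin((1−f)δ)·A + sin(fδ)·B] / sin δ = 0.6327·A + 0.6327·B in Cartesian coordinates,
giving P = (-0.9551, -0.2955, -0.0216), i.e. latitude -1.24°, longitude -162.81°.

-1.24°, -162.81°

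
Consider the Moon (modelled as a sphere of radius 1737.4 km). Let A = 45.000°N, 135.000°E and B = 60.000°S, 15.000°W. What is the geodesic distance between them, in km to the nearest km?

4752 km

In radians: φ₁ = 0.7854, φ₂ = -1.0472, Δλ = -150.000° = -2.6180 rad.
Haversine: a = sin²(Δφ/2) + cos φ₁ cos φ₂ sin²(Δλ/2) = 0.6294 + (0.7071)(0.5000)(0.9330) = 0.95928.
Central angle c = 2·arcsin(√a) = 2.73521 rad.
Distance = R·c = 1737.4 × 2.7352 ≈ 4752 km.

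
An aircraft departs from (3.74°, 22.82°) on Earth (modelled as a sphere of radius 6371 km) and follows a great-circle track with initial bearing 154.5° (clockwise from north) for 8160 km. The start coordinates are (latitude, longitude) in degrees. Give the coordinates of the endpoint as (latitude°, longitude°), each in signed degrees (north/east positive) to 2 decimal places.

Angular distance δ = d/R = 8160/6371 = 1.28080 rad; initial bearing θ = 2.6965 rad.
sin φ₂ = sin φ₁ cos δ + cos φ₁ sin δ cos θ = (0.0652)(0.2859) + (0.9979)(0.9582)(-0.9026) = -0.8444, so φ₂ = -57.61°.
Δλ = atan2(sin θ sin δ cos φ₁, cos δ − sin φ₁ sin φ₂) = atan2(0.4117, 0.3410) = 50.361°.
λ₂ = 22.820° + 50.361° = 73.18°.

-57.61°, 73.18°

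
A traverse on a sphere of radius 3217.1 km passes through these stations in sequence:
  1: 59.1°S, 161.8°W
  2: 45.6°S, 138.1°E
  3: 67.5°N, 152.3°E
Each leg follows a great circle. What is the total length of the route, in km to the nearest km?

8491 km

Leg 1→2: central angle 0.6564 rad, distance 2111.8 km.
Leg 2→3: central angle 1.9829 rad, distance 6379.1 km.
Total: 2111.8 + 6379.1 ≈ 8491 km.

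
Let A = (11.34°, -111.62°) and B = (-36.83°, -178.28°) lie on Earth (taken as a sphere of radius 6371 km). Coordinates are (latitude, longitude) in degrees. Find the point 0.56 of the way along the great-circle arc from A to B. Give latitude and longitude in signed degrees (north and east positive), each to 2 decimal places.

The central angle between A and B is δ = 1.3765 rad.
With f = 0.56, the slerp weights are sin((1−f)δ)/sin δ = 0.5802 and sin(fδ)/sin δ = 0.7101.
Weighted sum of the unit vectors: (0.5802)·(-0.3613,-0.9115,0.1966) + (0.7101)·(-0.8001,-0.0240,-0.5994) = (-0.7777, -0.5459, -0.3116).
Converting back: φ = atan2(z, √(x²+y²)) = -18.15°, λ = atan2(y, x) = -144.93°.

-18.15°, -144.93°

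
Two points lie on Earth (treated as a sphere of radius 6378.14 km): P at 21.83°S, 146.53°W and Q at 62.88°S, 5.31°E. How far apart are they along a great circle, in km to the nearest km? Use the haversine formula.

10287 km

In radians: φ₁ = -0.3810, φ₂ = -1.0975, Δλ = 151.840° = 2.6501 rad.
Haversine: a = sin²(Δφ/2) + cos φ₁ cos φ₂ sin²(Δλ/2) = 0.1229 + (0.9283)(0.4559)(0.9408) = 0.52105.
Central angle c = 2·arcsin(√a) = 1.61292 rad.
Distance = R·c = 6378.14 × 1.6129 ≈ 10287 km.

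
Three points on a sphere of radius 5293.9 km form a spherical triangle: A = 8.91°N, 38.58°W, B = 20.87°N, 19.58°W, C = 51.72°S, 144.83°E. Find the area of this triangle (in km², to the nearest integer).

28402252 km²

Side lengths (central angles): a = 2.5630, b = 2.3928, c = 0.3818 rad; semiperimeter s = 2.6688.
By l'Huilier's theorem, tan(E/4) = √[tan(s/2) tan((s−a)/2) tan((s−b)/2) tan((s−c)/2)], giving spherical excess E = 1.0134 rad.
Area = E·R² = 1.0134 × (5293.9)² ≈ 28402252 km².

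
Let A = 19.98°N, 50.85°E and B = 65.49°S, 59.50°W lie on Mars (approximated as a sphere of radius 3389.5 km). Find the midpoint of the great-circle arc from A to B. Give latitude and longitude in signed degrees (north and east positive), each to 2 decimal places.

-32.69°, 24.79°

The central angle between A and B is δ = 2.0336 rad.
With f = 0.5, the slerp weights are sin((1−f)δ)/sin δ = 0.9504 and sin(fδ)/sin δ = 0.9504.
Weighted sum of the unit vectors: (0.9504)·(0.5934,0.7288,0.3417) + (0.9504)·(0.2106,-0.3574,-0.9099) = (0.7641, 0.3530, -0.5400).
Converting back: φ = atan2(z, √(x²+y²)) = -32.69°, λ = atan2(y, x) = 24.79°.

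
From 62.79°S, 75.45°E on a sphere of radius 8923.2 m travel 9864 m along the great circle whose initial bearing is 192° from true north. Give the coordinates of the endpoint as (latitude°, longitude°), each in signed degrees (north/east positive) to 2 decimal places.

Angular distance δ = d/R = 9864/8923.2 = 1.10543 rad; initial bearing θ = 3.3510 rad.
sin φ₂ = sin φ₁ cos δ + cos φ₁ sin δ cos θ = (-0.8893)(0.4487) + (0.4573)(0.8937)(-0.9781) = -0.7988, so φ₂ = -53.01°.
Δλ = atan2(sin θ sin δ cos φ₁, cos δ − sin φ₁ sin φ₂) = atan2(-0.0850, -0.2616) = -162.011°.
λ₂ = 75.450° − 162.011° = -86.56°.

-53.01°, -86.56°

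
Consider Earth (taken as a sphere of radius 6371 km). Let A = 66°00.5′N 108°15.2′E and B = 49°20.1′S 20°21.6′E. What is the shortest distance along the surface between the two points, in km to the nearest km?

14800 km

With latitudes φ₁ = 66.008°, φ₂ = -49.335° and longitude difference Δλ = -87.893°:
cos c = sin φ₁ sin φ₂ + cos φ₁ cos φ₂ cos Δλ = (0.9136)(-0.7585) + (0.4066)(0.6516)(0.0368) = -0.68326,
so c = arccos(-0.68326) = 2.32301 rad.
Distance = R·c = 6371 × 2.3230 ≈ 14800 km.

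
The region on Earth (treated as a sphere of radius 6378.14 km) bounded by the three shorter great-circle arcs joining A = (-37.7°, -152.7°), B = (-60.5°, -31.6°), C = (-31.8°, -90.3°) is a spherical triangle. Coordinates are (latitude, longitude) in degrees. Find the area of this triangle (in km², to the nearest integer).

Side lengths (central angles): a = 0.8284, b = 0.8843, c = 1.2334 rad; semiperimeter s = 1.4731.
By l'Huilier's theorem, tan(E/4) = √[tan(s/2) tan((s−a)/2) tan((s−b)/2) tan((s−c)/2)], giving spherical excess E = 0.4190 rad.
Area = E·R² = 0.4190 × (6378.14)² ≈ 17046824 km².

17046824 km²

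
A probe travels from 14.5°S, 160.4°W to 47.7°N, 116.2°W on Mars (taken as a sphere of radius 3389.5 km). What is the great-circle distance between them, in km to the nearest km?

Let φ₁ = -0.2531 rad, φ₂ = 0.8325 rad, and Δλ = 0.7714 rad.
cos c = sin φ₁ sin φ₂ + cos φ₁ cos φ₂ cos Δλ = (-0.2504)(0.7396) + (0.9681)(0.6730)(0.7169) = 0.28193,
so c = arccos(0.28193) = 1.28499 rad.
Distance = R·c = 3389.5 × 1.2850 ≈ 4355 km.

4355 km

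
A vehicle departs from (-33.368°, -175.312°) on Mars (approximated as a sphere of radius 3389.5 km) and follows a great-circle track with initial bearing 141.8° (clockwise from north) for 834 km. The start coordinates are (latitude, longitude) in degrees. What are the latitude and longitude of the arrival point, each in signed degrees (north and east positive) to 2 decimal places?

-43.89°, -163.25°

Angular distance δ = d/R = 834/3389.5 = 0.24605 rad; initial bearing θ = 2.4749 rad.
sin φ₂ = sin φ₁ cos δ + cos φ₁ sin δ cos θ = (-0.5500)(0.9699) + (0.8352)(0.2436)(-0.7859) = -0.6933, so φ₂ = -43.89°.
Δλ = atan2(sin θ sin δ cos φ₁, cos δ − sin φ₁ sin φ₂) = atan2(0.1258, 0.5885) = 12.065°.
λ₂ = -175.312° + 12.065° = -163.25°.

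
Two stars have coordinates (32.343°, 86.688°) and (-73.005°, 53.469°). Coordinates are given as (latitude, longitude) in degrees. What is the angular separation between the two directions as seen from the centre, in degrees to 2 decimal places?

Let φ₁ = 0.5645 rad, φ₂ = -1.2742 rad, and Δλ = -0.5798 rad.
cos c = sin φ₁ sin φ₂ + cos φ₁ cos φ₂ cos Δλ = (0.5350)(-0.9563) + (0.8449)(0.2923)(0.8366) = -0.30504,
so c = arccos(-0.30504) = 1.88077 rad.
So the angular separation is 107.76°.

107.76°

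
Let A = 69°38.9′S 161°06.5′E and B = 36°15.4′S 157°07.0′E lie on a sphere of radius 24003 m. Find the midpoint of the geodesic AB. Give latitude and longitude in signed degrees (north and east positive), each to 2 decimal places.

-52.97°, 158.32°

The central angle between A and B is δ = 0.5840 rad.
With f = 0.5, the slerp weights are sin((1−f)δ)/sin δ = 0.5221 and sin(fδ)/sin δ = 0.5221.
Weighted sum of the unit vectors: (0.5221)·(-0.3290,0.1126,-0.9376) + (0.5221)·(-0.7429,0.3136,-0.5914) = (-0.5597, 0.2225, -0.7983).
Converting back: φ = atan2(z, √(x²+y²)) = -52.97°, λ = atan2(y, x) = 158.32°.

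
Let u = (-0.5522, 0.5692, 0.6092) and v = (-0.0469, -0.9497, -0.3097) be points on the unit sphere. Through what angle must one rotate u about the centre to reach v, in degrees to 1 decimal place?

134.7°

u·v = -0.7033; |u| = 1.0000, |v| = 1.0000.
cos θ = (u·v)/(|u||v|) = -0.7033, so θ = 134.7°.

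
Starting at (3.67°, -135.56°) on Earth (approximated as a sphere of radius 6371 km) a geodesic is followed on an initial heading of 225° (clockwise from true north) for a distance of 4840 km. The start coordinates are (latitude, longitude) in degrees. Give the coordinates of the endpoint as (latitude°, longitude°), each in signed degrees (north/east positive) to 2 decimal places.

Angular distance δ = d/R = 4840/6371 = 0.75969 rad; initial bearing θ = 3.9270 rad.
sin φ₂ = sin φ₁ cos δ + cos φ₁ sin δ cos θ = (0.0640)(0.7250) + (0.9979)(0.6887)(-0.7071) = -0.4396, so φ₂ = -26.08°.
Δλ = atan2(sin θ sin δ cos φ₁, cos δ − sin φ₁ sin φ₂) = atan2(-0.4860, 0.7532) = -32.832°.
λ₂ = -135.560° − 32.832° = -168.39°.

-26.08°, -168.39°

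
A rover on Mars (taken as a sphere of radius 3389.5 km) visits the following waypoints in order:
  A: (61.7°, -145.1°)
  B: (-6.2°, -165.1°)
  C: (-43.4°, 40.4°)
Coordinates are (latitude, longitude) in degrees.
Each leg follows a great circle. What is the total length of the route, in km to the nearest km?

Leg A→B: central angle 1.2156 rad, distance 4120.2 km.
Leg B→C: central angle 2.1868 rad, distance 7412.1 km.
Total: 4120.2 + 7412.1 ≈ 11532 km.

11532 km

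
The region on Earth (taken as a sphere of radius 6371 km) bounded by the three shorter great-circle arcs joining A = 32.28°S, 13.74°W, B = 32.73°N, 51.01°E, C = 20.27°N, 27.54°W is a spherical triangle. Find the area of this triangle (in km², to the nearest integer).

29463963 km²

Side lengths (central angles): a = 1.2197, b = 0.9457, c = 1.5562 rad; semiperimeter s = 1.8608.
By l'Huilier's theorem, tan(E/4) = √[tan(s/2) tan((s−a)/2) tan((s−b)/2) tan((s−c)/2)], giving spherical excess E = 0.7259 rad.
Area = E·R² = 0.7259 × (6371)² ≈ 29463963 km².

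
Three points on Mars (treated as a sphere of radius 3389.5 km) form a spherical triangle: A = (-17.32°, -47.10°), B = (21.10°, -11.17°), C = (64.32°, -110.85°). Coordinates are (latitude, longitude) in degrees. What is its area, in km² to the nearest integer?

8844606 km²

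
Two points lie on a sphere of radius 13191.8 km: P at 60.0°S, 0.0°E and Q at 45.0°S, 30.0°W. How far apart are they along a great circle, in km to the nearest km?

5361 km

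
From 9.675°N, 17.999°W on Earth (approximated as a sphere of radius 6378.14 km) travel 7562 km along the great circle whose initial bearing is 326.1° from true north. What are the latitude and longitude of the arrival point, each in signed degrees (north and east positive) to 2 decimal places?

55.23°, -82.99°

Angular distance δ = d/R = 7562/6378.14 = 1.18561 rad; initial bearing θ = 5.6915 rad.
sin φ₂ = sin φ₁ cos δ + cos φ₁ sin δ cos θ = (0.1681)(0.3757) + (0.9858)(0.9267)(0.8300) = 0.8214, so φ₂ = 55.23°.
Δλ = atan2(sin θ sin δ cos φ₁, cos δ − sin φ₁ sin φ₂) = atan2(-0.5095, 0.2377) = -64.992°.
λ₂ = -17.999° − 64.992° = -82.99°.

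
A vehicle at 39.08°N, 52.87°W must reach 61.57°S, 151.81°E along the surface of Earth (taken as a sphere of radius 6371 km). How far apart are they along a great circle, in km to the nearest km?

17001 km

In radians: φ₁ = 0.6821, φ₂ = -1.0746, Δλ = -155.320° = -2.7108 rad.
Haversine: a = sin²(Δφ/2) + cos φ₁ cos φ₂ sin²(Δλ/2) = 0.5924 + (0.7763)(0.4761)(0.9543) = 0.94509.
Central angle c = 2·arcsin(√a) = 2.66855 rad.
Distance = R·c = 6371 × 2.6686 ≈ 17001 km.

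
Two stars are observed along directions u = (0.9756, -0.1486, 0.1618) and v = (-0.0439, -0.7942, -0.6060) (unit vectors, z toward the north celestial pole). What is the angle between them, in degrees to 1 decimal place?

u·v = -0.0229; |u| = 1.0000, |v| = 1.0000.
cos θ = (u·v)/(|u||v|) = -0.0229, so θ = 91.3°.

91.3°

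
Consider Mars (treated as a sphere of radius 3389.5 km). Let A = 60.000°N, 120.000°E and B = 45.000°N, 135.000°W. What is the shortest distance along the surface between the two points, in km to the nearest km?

3467 km

Let φ₁ = 1.0472 rad, φ₂ = 0.7854 rad, and Δλ = 1.8326 rad.
cos c = sin φ₁ sin φ₂ + cos φ₁ cos φ₂ cos Δλ = (0.8660)(0.7071) + (0.5000)(0.7071)(-0.2588) = 0.52087,
so c = arccos(0.52087) = 1.02293 rad.
Distance = R·c = 3389.5 × 1.0229 ≈ 3467 km.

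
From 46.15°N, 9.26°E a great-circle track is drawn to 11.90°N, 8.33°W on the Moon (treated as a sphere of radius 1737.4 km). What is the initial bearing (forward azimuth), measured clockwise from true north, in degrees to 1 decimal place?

209.2°

With φ₁ = 0.8055, φ₂ = 0.2077, Δλ = -0.3070 rad, the forward-azimuth formula gives
θ = atan2( sin Δλ cos φ₂ , cos φ₁ sin φ₂ − sin φ₁ cos φ₂ cos Δλ ) = atan2(-0.2957, -0.5298) = -150.83°.
Adding 360° brings this into [0°, 360°): 209.2°.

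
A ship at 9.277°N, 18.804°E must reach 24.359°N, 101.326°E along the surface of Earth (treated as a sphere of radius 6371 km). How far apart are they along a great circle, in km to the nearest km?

Let φ₁ = 0.1619 rad, φ₂ = 0.4251 rad, and Δλ = 1.4403 rad.
cos c = sin φ₁ sin φ₂ + cos φ₁ cos φ₂ cos Δλ = (0.1612)(0.4125) + (0.9869)(0.9110)(0.1301) = 0.18350,
so c = arccos(0.18350) = 1.38625 rad.
Distance = R·c = 6371 × 1.3863 ≈ 8832 km.

8832 km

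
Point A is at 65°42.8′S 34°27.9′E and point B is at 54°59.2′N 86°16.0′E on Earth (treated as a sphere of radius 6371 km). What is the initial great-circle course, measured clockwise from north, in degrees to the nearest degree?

With φ₁ = -1.1469, φ₂ = 0.9597, Δλ = 0.9041 rad, the forward-azimuth formula gives
θ = atan2( sin Δλ cos φ₂ , cos φ₁ sin φ₂ − sin φ₁ cos φ₂ cos Δλ ) = atan2(0.4509, 0.6603) = 34.33°.
So the initial bearing is 34°.

34°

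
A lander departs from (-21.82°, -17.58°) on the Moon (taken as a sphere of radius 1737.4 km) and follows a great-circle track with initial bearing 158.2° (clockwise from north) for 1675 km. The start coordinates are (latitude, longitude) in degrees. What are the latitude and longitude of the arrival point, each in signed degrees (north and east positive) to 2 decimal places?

-66.93°, 33.56°

Angular distance δ = d/R = 1675/1737.4 = 0.96408 rad; initial bearing θ = 2.7611 rad.
sin φ₂ = sin φ₁ cos δ + cos φ₁ sin δ cos θ = (-0.3717)(0.5702) + (0.9284)(0.8215)(-0.9285) = -0.9201, so φ₂ = -66.93°.
Δλ = atan2(sin θ sin δ cos φ₁, cos δ − sin φ₁ sin φ₂) = atan2(0.2832, 0.2282) = 51.142°.
λ₂ = -17.580° + 51.142° = 33.56°.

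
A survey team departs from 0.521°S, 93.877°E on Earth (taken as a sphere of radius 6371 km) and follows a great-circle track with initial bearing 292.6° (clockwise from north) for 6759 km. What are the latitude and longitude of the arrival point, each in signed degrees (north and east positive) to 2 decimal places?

19.33°, 35.24°

Angular distance δ = d/R = 6759/6371 = 1.06090 rad; initial bearing θ = 5.1068 rad.
sin φ₂ = sin φ₁ cos δ + cos φ₁ sin δ cos θ = (-0.0091)(0.4881) + (1.0000)(0.8728)(0.3843) = 0.3310, so φ₂ = 19.33°.
Δλ = atan2(sin θ sin δ cos φ₁, cos δ − sin φ₁ sin φ₂) = atan2(-0.8057, 0.4911) = -58.638°.
λ₂ = 93.877° − 58.638° = 35.24°.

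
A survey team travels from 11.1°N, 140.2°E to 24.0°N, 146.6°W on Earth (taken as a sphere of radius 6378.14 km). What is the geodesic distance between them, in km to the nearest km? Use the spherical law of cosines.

In radians: φ₁ = 0.1937, φ₂ = 0.4189, Δλ = 73.200° = 1.2776 rad.
cos c = sin φ₁ sin φ₂ + cos φ₁ cos φ₂ cos Δλ = (0.1925)(0.4067) + (0.9813)(0.9135)(0.2890) = 0.33741,
so c = arccos(0.33741) = 1.22663 rad.
Distance = R·c = 6378.14 × 1.2266 ≈ 7824 km.

7824 km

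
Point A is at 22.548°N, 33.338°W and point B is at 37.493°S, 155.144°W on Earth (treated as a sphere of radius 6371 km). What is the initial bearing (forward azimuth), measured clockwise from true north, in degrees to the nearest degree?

239°

With φ₁ = 0.3935, φ₂ = -0.6544, Δλ = -2.1259 rad, the forward-azimuth formula gives
θ = atan2( sin Δλ cos φ₂ , cos φ₁ sin φ₂ − sin φ₁ cos φ₂ cos Δλ ) = atan2(-0.6743, -0.4018) = -120.79°.
Adding 360° brings this into [0°, 360°): 239°.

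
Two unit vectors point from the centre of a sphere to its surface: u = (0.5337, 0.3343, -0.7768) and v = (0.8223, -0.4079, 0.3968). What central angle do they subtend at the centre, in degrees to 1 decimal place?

90.3°

u·v = -0.0057; |u| = 1.0000, |v| = 1.0000.
cos θ = (u·v)/(|u||v|) = -0.0057, so θ = 90.3°.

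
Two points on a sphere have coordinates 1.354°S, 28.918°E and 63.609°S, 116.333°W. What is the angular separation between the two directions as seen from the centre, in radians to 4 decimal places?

With latitudes φ₁ = -1.354°, φ₂ = -63.609° and longitude difference Δλ = -145.251°:
Haversine: a = sin²(Δφ/2) + cos φ₁ cos φ₂ sin²(Δλ/2) = 0.2672 + (0.9997)(0.4445)(0.9108) = 0.67198.
Central angle c = 2·arcsin(√a) = 1.92192 rad.
So the angular separation is 1.9219 rad.

1.9219 rad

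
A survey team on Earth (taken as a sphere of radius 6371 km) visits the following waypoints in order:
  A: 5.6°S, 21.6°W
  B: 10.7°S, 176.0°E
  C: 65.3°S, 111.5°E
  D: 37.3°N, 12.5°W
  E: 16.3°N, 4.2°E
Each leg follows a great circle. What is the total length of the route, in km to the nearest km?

43249 km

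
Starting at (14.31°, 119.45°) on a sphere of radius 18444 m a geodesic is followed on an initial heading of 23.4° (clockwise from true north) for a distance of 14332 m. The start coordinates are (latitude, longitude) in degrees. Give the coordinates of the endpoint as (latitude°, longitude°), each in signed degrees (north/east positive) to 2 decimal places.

53.11°, 147.09°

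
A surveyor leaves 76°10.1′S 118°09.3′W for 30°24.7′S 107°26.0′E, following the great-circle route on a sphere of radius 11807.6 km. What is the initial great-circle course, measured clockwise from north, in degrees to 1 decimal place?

Δλ = -134.412° = -2.3459 rad.
y = sin Δλ · cos φ₂ = (-0.7143)(0.8624) = -0.6160
x = cos φ₁ sin φ₂ − sin φ₁ cos φ₂ cos Δλ = (0.2391)(-0.5062) − (-0.9710)(0.8624)(-0.6998) = -0.7070
θ = atan2(y, x) = -138.93°; adding 360° gives 221.1°.

221.1°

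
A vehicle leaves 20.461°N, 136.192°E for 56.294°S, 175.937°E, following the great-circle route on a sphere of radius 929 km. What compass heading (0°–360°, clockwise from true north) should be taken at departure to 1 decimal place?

159.1°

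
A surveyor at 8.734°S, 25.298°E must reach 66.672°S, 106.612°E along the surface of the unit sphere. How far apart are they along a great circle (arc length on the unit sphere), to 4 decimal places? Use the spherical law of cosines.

In radians: φ₁ = -0.1524, φ₂ = -1.1636, Δλ = 81.314° = 1.4192 rad.
cos c = sin φ₁ sin φ₂ + cos φ₁ cos φ₂ cos Δλ = (-0.1518)(-0.9183) + (0.9884)(0.3960)(0.1510) = 0.19854,
so c = arccos(0.19854) = 1.37092 rad.
On the unit sphere the arc length equals the central angle: 1.3709.

1.3709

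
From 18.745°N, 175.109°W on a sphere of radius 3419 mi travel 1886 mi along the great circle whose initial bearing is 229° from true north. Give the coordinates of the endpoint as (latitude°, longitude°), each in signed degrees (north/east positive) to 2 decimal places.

Angular distance δ = d/R = 1886/3419 = 0.55162 rad; initial bearing θ = 3.9968 rad.
sin φ₂ = sin φ₁ cos δ + cos φ₁ sin δ cos θ = (0.3214)(0.8517) + (0.9470)(0.5241)(-0.6561) = -0.0519, so φ₂ = -2.97°.
Δλ = atan2(sin θ sin δ cos φ₁, cos δ − sin φ₁ sin φ₂) = atan2(-0.3745, 0.8684) = -23.332°.
λ₂ = -175.109° − 23.332° = -198.44° → 161.56° after wrapping to (−180°, 180°].

-2.97°, 161.56°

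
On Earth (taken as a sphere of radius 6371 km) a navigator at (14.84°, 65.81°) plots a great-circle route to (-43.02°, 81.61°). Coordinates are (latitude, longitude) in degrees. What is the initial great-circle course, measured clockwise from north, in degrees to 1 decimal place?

With φ₁ = 0.2590, φ₂ = -0.7508, Δλ = 0.2758 rad, the forward-azimuth formula gives
θ = atan2( sin Δλ cos φ₂ , cos φ₁ sin φ₂ − sin φ₁ cos φ₂ cos Δλ ) = atan2(0.1991, -0.8397) = 166.66°.
So the initial bearing is 166.7°.

166.7°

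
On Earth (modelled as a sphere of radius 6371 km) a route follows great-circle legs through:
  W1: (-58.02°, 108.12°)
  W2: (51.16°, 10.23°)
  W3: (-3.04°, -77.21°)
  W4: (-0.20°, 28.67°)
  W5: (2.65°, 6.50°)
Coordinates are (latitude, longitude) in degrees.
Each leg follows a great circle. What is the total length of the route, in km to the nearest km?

Leg W1→W2: central angle 2.3550 rad, distance 15003.9 km.
Leg W2→W3: central angle 1.5841 rad, distance 10092.5 km.
Leg W3→W4: central angle 1.8474 rad, distance 11769.5 km.
Leg W4→W5: central angle 0.3900 rad, distance 2484.7 km.
Total: 15003.9 + 10092.5 + 11769.5 + 2484.7 ≈ 39351 km.

39351 km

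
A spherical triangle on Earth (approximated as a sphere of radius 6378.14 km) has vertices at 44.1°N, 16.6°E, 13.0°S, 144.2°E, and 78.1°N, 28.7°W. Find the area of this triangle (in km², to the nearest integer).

46389116 km²

Side lengths (central angles): a = 2.0037, b = 0.6679, c = 2.1938 rad; semiperimeter s = 2.4327.
By l'Huilier's theorem, tan(E/4) = √[tan(s/2) tan((s−a)/2) tan((s−b)/2) tan((s−c)/2)], giving spherical excess E = 1.1403 rad.
Area = E·R² = 1.1403 × (6378.14)² ≈ 46389116 km².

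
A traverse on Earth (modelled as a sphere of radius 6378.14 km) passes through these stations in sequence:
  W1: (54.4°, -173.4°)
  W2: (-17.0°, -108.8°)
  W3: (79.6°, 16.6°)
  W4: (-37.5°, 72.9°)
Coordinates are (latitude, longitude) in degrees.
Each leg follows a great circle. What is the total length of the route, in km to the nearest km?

Leg W1→W2: central angle 1.5697 rad, distance 10012.0 km.
Leg W2→W3: central angle 1.9688 rad, distance 12557.2 km.
Leg W3→W4: central angle 2.1168 rad, distance 13501.4 km.
Total: 10012.0 + 12557.2 + 13501.4 ≈ 36071 km.

36071 km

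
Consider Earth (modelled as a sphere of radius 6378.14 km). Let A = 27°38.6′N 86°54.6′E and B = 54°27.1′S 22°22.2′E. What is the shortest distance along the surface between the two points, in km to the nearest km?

11018 km

With latitudes φ₁ = 27.643°, φ₂ = -54.452° and longitude difference Δλ = -64.540°:
cos c = sin φ₁ sin φ₂ + cos φ₁ cos φ₂ cos Δλ = (0.4640)(-0.8136) + (0.8859)(0.5814)(0.4299) = -0.15609,
so c = arccos(-0.15609) = 1.72753 rad.
Distance = R·c = 6378.14 × 1.7275 ≈ 11018 km.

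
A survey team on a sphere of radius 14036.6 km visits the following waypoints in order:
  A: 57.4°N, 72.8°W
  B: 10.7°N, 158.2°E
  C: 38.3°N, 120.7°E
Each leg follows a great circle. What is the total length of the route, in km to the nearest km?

35169 km

Leg A→B: central angle 1.7485 rad, distance 24542.7 km.
Leg B→C: central angle 0.7571 rad, distance 10626.7 km.
Total: 24542.7 + 10626.7 ≈ 35169 km.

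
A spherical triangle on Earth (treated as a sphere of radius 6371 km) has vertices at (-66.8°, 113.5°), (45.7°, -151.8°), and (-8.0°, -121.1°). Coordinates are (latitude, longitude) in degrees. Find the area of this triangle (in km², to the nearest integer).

55933304 km²

Side lengths (central angles): a = 1.0529, b = 1.6690, c = 2.3191 rad; semiperimeter s = 2.5205.
By l'Huilier's theorem, tan(E/4) = √[tan(s/2) tan((s−a)/2) tan((s−b)/2) tan((s−c)/2)], giving spherical excess E = 1.3780 rad.
Area = E·R² = 1.3780 × (6371)² ≈ 55933304 km².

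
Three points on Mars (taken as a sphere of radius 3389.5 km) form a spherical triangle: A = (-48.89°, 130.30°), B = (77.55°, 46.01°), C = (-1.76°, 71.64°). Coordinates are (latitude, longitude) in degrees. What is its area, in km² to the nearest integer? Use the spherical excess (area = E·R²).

12367974 km²

Side lengths (central angles): a = 1.4058, b = 1.1972, c = 2.3769 rad; semiperimeter s = 2.4900.
By l'Huilier's theorem, tan(E/4) = √[tan(s/2) tan((s−a)/2) tan((s−b)/2) tan((s−c)/2)], giving spherical excess E = 1.0765 rad.
Area = E·R² = 1.0765 × (3389.5)² ≈ 12367974 km².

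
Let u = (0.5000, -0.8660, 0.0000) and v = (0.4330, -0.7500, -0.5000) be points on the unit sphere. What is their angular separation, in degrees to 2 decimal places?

30.00°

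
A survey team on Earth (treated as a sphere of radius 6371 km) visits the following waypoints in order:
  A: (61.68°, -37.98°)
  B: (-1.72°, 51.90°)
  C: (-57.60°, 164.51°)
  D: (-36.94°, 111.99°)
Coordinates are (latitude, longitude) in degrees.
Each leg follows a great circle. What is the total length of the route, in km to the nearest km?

Leg A→B: central angle 1.5962 rad, distance 10169.6 km.
Leg B→C: central angle 1.7524 rad, distance 11164.3 km.
Leg C→D: central angle 0.6951 rad, distance 4428.2 km.
Total: 10169.6 + 11164.3 + 4428.2 ≈ 25762 km.

25762 km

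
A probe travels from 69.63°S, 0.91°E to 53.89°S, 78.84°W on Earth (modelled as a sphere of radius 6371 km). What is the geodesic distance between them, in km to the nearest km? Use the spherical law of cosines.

4164 km

With latitudes φ₁ = -69.630°, φ₂ = -53.890° and longitude difference Δλ = -79.750°:
cos c = sin φ₁ sin φ₂ + cos φ₁ cos φ₂ cos Δλ = (-0.9375)(-0.8079) + (0.3481)(0.5893)(0.1779) = 0.79387,
so c = arccos(0.79387) = 0.65365 rad.
Distance = R·c = 6371 × 0.6537 ≈ 4164 km.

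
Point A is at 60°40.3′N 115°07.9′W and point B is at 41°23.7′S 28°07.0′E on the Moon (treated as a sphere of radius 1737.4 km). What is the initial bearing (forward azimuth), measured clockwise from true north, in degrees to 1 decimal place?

66.0°

Δλ = 143.248° = 2.5002 rad.
y = sin Δλ · cos φ₂ = (0.5983)(0.7502) = 0.4489
x = cos φ₁ sin φ₂ − sin φ₁ cos φ₂ cos Δλ = (0.4898)(-0.6612) − (0.8718)(0.7502)(-0.8012) = 0.2001
θ = atan2(y, x) = 65.97°, so the bearing is 66.0°.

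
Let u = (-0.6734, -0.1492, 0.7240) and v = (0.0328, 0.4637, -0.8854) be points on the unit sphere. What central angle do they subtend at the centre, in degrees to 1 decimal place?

137.1°

u·v = -0.7323; |u| = 1.0000, |v| = 1.0000.
cos θ = (u·v)/(|u||v|) = -0.7323, so θ = 137.1°.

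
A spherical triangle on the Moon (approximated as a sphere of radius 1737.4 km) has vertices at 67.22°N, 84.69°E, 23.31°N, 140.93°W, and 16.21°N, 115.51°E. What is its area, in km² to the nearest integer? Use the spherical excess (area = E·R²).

2788768 km²

Side lengths (central angles): a = 1.6672, b = 0.9561, c = 1.4544 rad; semiperimeter s = 2.0389.
By l'Huilier's theorem, tan(E/4) = √[tan(s/2) tan((s−a)/2) tan((s−b)/2) tan((s−c)/2)], giving spherical excess E = 0.9239 rad.
Area = E·R² = 0.9239 × (1737.4)² ≈ 2788768 km².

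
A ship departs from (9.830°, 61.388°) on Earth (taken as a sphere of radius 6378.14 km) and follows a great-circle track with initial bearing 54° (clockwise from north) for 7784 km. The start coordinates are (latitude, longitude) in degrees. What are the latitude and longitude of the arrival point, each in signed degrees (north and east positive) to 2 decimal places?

Angular distance δ = d/R = 7784/6378.14 = 1.22042 rad; initial bearing θ = 0.9425 rad.
sin φ₂ = sin φ₁ cos δ + cos φ₁ sin δ cos θ = (0.1707)(0.3433) + (0.9853)(0.9392)(0.5878) = 0.6026, so φ₂ = 37.05°.
Δλ = atan2(sin θ sin δ cos φ₁, cos δ − sin φ₁ sin φ₂) = atan2(0.7487, 0.2404) = 72.200°.
λ₂ = 61.388° + 72.200° = 133.59°.

37.05°, 133.59°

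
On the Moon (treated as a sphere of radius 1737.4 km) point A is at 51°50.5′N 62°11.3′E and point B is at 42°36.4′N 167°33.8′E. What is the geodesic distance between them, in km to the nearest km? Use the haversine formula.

In radians: φ₁ = 0.9048, φ₂ = 0.7436, Δλ = 105.375° = 1.8391 rad.
Haversine: a = sin²(Δφ/2) + cos φ₁ cos φ₂ sin²(Δλ/2) = 0.0065 + (0.6178)(0.7360)(0.6326) = 0.29413.
Central angle c = 2·arcsin(√a) = 1.14644 rad.
Distance = R·c = 1737.4 × 1.1464 ≈ 1992 km.

1992 km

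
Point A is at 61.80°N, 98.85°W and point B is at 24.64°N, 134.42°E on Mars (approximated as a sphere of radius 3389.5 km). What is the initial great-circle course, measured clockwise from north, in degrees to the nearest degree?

With φ₁ = 1.0786, φ₂ = 0.4300, Δλ = -2.2119 rad, the forward-azimuth formula gives
θ = atan2( sin Δλ cos φ₂ , cos φ₁ sin φ₂ − sin φ₁ cos φ₂ cos Δλ ) = atan2(-0.7285, 0.6761) = -47.14°.
Adding 360° brings this into [0°, 360°): 313°.

313°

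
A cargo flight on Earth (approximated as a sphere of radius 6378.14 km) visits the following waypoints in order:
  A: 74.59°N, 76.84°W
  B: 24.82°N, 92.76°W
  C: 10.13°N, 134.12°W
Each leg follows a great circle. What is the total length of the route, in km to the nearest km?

Leg A→B: central angle 0.8807 rad, distance 5617.3 km.
Leg B→C: central angle 0.7311 rad, distance 4662.9 km.
Total: 5617.3 + 4662.9 ≈ 10280 km.

10280 km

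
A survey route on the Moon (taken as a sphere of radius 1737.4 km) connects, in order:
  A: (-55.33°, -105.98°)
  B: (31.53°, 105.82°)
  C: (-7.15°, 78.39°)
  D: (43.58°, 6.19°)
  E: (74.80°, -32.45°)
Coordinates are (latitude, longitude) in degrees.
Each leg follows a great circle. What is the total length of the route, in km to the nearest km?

Leg A→B: central angle 2.5721 rad, distance 4468.8 km.
Leg B→C: central angle 0.8154 rad, distance 1416.7 km.
Leg C→D: central angle 1.4365 rad, distance 2495.7 km.
Leg D→E: central angle 0.6205 rad, distance 1078.0 km.
Total: 4468.8 + 1416.7 + 2495.7 + 1078.0 ≈ 9459 km.

9459 km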